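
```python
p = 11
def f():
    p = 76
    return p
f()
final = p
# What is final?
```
11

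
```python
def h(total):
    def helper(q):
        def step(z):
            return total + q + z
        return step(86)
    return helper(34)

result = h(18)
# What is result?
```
138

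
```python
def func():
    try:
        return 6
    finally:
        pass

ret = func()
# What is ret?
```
6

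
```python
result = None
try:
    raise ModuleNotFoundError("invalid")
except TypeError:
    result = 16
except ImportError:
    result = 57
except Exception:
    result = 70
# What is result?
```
57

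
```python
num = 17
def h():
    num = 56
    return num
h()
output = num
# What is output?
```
17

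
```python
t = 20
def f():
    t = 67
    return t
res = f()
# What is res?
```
67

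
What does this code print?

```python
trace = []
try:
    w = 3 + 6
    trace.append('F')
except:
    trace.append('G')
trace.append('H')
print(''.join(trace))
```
FH

No exception, try block completes normally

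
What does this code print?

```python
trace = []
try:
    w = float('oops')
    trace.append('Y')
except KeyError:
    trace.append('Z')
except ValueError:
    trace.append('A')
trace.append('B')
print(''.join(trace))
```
AB

ValueError is caught by its specific handler, not KeyError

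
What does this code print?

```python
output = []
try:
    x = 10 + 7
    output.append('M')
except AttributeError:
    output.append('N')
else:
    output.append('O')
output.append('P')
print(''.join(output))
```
MOP

else block runs when no exception occurs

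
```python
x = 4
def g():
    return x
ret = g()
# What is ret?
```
4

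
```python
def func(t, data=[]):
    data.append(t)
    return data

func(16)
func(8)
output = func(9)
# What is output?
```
[16, 8, 9]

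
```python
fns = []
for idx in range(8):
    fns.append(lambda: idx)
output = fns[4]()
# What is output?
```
7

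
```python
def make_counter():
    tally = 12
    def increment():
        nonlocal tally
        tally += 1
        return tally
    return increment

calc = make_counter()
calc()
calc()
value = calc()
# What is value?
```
15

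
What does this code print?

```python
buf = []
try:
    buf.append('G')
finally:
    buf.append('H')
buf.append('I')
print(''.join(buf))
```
GHI

try/finally without except, no exception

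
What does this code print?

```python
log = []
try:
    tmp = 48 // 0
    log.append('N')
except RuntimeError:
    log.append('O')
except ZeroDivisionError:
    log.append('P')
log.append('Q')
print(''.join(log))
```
PQ

ZeroDivisionError is caught by its specific handler, not RuntimeError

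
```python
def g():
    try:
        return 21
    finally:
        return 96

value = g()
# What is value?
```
96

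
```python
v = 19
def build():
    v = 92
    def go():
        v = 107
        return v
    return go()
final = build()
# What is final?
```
107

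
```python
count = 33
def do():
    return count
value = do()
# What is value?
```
33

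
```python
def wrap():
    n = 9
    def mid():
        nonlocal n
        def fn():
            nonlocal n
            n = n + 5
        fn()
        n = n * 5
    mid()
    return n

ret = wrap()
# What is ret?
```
70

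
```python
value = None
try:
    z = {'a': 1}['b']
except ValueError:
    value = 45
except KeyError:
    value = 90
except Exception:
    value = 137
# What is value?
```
90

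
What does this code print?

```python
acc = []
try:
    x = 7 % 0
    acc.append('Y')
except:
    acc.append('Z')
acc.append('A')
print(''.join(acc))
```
ZA

Exception raised in try, caught by bare except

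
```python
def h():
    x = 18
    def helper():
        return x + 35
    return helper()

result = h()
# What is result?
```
53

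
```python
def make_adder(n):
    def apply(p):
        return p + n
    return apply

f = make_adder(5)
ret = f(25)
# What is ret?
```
30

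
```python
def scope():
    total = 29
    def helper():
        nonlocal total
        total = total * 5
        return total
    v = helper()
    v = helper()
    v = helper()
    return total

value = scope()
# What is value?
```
3625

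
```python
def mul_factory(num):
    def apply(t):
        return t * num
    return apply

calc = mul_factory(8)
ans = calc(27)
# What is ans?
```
216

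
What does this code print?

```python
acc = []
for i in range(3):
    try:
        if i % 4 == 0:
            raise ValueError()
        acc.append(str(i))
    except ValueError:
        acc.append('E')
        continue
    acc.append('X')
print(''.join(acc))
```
E1X2X

continue in except skips rest of loop body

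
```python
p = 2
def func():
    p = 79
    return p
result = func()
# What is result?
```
79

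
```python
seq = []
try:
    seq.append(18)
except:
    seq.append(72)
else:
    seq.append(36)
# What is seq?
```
[18, 36]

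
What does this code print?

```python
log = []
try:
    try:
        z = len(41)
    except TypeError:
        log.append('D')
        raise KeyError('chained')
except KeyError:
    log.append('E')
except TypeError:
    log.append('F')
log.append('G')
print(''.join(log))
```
DEG

KeyError raised and caught, original TypeError not re-raised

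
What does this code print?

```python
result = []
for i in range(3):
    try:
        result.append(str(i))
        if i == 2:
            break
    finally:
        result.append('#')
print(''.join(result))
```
0#1#2#

finally runs even when breaking out of loop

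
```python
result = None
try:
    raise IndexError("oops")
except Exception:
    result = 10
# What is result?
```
10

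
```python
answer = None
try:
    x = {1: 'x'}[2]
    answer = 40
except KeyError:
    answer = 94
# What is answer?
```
94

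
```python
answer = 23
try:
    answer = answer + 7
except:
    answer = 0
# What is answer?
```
30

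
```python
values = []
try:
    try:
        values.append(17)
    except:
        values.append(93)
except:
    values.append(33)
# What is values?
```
[17]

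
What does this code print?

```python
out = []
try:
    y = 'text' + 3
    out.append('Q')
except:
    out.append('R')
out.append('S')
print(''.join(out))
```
RS

Exception raised in try, caught by bare except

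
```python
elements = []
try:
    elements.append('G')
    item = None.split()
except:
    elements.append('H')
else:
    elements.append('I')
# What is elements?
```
['G', 'H']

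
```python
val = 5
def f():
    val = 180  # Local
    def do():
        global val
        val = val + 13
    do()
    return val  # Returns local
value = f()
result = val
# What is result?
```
18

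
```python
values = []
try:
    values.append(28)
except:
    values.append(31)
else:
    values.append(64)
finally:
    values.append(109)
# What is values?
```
[28, 64, 109]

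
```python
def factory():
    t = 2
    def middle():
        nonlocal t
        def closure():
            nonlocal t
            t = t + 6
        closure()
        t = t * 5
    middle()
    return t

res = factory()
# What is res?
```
40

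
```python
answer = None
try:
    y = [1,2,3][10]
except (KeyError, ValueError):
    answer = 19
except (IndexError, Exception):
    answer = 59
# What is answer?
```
59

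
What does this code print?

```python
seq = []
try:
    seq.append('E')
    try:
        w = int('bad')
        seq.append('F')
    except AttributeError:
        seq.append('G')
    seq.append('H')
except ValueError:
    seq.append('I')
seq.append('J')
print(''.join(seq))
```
EIJ

Inner handler doesn't match, propagates to outer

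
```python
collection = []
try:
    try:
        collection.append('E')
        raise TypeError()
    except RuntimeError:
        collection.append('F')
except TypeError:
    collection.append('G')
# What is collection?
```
['E', 'G']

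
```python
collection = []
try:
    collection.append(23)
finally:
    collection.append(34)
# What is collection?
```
[23, 34]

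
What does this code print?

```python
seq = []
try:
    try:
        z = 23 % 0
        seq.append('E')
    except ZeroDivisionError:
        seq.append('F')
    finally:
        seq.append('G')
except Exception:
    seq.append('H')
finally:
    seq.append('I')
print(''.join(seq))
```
FGI

Both finally blocks run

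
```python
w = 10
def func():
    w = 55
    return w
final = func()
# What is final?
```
55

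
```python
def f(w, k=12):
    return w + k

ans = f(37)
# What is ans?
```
49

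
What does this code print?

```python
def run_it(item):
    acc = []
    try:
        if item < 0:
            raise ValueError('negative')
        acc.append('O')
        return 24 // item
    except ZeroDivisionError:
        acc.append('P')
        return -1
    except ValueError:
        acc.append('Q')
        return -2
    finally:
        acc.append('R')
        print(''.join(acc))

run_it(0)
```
OPR

item=0 causes ZeroDivisionError, caught, finally prints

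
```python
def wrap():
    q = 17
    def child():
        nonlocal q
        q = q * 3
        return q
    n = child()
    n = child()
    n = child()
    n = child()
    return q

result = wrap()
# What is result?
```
1377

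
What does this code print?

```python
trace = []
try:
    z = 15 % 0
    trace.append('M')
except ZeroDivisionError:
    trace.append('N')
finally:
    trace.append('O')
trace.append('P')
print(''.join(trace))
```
NOP

finally always runs, even after exception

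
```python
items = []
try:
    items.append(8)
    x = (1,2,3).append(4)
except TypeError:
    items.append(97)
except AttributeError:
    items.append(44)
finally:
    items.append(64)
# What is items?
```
[8, 44, 64]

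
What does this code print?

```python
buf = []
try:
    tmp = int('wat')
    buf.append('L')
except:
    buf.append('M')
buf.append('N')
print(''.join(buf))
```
MN

Exception raised in try, caught by bare except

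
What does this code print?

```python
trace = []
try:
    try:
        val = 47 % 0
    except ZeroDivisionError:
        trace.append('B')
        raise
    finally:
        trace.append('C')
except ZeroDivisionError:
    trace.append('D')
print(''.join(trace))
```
BCD

finally runs before re-raised exception propagates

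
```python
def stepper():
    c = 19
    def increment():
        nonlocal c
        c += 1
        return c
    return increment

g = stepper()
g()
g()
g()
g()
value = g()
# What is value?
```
24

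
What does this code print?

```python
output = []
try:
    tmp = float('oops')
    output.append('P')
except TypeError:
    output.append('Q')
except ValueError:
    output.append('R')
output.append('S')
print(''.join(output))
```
RS

ValueError is caught by its specific handler, not TypeError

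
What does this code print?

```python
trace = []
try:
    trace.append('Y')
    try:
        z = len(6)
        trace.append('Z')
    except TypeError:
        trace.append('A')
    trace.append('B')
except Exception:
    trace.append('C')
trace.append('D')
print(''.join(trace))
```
YABD

Inner exception caught by inner handler, outer continues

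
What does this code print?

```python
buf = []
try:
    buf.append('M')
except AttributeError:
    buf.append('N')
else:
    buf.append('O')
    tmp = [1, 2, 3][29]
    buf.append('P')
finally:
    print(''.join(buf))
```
MO

Try succeeds, else appends 'O', IndexError in else is uncaught, finally prints before exception propagates ('P' never appended)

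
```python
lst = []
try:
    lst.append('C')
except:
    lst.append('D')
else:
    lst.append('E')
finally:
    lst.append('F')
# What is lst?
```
['C', 'E', 'F']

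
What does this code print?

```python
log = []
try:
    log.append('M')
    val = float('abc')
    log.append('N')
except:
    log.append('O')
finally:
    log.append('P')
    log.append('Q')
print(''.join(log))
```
MOPQ

Code before exception runs, then except, then all of finally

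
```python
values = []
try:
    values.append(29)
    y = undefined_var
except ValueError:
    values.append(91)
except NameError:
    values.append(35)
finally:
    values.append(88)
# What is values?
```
[29, 35, 88]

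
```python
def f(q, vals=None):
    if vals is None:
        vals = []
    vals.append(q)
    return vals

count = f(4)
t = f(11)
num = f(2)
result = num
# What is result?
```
[2]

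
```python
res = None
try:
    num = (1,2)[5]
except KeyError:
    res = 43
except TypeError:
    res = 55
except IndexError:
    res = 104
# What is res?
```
104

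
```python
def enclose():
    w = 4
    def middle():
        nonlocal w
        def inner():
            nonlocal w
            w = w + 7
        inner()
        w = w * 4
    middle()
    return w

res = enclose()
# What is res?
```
44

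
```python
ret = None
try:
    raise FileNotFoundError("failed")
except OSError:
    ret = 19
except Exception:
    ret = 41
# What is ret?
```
19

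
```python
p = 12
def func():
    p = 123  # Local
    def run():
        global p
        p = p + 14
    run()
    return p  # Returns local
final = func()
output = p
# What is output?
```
26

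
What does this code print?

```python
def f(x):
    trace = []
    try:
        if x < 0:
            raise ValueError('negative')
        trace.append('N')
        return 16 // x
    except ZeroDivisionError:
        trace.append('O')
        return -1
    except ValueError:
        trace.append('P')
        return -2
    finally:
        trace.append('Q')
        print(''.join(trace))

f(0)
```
NOQ

x=0 causes ZeroDivisionError, caught, finally prints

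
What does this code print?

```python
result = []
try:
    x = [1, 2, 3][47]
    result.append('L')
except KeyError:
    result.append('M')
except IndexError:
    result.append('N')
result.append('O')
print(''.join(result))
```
NO

IndexError is caught by its specific handler, not KeyError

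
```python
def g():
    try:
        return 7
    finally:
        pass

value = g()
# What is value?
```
7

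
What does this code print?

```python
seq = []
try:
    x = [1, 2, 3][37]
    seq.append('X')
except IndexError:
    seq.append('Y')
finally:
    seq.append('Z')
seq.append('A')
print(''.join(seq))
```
YZA

finally always runs, even after exception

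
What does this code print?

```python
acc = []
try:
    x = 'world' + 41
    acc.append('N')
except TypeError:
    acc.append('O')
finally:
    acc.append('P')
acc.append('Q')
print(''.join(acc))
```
OPQ

finally always runs, even after exception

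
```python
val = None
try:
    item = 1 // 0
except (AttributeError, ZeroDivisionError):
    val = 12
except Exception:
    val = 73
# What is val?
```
12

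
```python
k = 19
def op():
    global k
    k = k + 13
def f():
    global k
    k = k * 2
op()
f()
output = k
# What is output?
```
64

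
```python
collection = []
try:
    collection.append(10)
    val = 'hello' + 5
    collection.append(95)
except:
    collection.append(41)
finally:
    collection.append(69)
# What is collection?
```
[10, 41, 69]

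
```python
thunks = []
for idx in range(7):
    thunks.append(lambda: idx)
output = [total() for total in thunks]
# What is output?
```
[6, 6, 6, 6, 6, 6, 6]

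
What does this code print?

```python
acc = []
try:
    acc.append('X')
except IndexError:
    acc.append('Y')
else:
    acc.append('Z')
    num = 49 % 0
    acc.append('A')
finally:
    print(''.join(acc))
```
XZ

Try succeeds, else appends 'Z', ZeroDivisionError in else is uncaught, finally prints before exception propagates ('A' never appended)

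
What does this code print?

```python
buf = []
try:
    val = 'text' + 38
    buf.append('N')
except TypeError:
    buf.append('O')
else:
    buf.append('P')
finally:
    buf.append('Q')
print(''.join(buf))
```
OQ

Exception: except runs, else skipped, finally runs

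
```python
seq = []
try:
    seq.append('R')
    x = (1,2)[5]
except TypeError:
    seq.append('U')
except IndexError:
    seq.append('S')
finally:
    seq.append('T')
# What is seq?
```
['R', 'S', 'T']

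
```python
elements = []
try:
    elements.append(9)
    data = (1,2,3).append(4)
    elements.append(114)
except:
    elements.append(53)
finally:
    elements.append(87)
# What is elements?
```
[9, 53, 87]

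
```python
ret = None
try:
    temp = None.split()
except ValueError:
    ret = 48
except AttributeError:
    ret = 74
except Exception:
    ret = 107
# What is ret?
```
74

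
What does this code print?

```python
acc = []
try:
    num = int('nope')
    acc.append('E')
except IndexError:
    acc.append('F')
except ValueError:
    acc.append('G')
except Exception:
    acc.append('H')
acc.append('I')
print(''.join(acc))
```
GI

ValueError matches before generic Exception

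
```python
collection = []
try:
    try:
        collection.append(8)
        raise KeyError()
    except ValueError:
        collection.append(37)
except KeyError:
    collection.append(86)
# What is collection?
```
[8, 86]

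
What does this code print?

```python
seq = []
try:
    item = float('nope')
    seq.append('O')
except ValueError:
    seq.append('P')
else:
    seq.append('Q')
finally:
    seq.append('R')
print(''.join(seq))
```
PR

Exception: except runs, else skipped, finally runs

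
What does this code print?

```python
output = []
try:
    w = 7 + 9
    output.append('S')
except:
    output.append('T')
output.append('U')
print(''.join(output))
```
SU

No exception, try block completes normally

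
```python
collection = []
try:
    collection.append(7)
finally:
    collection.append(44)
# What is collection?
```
[7, 44]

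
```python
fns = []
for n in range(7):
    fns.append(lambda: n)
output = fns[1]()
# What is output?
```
6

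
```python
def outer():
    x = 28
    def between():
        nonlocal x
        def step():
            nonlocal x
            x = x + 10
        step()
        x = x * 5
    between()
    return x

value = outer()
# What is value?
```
190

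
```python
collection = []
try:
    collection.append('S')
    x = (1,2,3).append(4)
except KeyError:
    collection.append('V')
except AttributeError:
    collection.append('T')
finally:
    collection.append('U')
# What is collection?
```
['S', 'T', 'U']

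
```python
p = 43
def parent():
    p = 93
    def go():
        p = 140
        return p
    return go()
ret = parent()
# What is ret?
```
140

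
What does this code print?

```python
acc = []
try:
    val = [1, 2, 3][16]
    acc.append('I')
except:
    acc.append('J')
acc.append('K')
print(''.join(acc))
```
JK

Exception raised in try, caught by bare except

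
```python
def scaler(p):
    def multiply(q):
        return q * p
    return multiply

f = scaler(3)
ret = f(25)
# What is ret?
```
75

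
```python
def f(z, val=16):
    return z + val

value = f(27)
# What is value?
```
43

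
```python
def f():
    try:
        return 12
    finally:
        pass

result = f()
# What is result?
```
12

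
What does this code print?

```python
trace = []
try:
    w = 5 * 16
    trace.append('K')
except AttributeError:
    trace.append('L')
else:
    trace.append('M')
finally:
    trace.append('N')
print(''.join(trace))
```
KMN

else runs before finally when no exception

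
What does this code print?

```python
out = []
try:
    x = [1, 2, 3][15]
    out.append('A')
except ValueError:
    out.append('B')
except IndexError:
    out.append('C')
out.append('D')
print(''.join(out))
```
CD

IndexError is caught by its specific handler, not ValueError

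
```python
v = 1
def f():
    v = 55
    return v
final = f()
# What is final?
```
55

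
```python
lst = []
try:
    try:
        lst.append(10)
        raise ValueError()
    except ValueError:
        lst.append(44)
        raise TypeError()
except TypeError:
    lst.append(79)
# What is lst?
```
[10, 44, 79]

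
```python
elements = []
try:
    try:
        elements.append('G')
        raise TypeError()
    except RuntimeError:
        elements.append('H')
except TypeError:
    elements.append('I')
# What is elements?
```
['G', 'I']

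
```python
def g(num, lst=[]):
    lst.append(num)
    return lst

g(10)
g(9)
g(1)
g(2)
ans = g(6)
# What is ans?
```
[10, 9, 1, 2, 6]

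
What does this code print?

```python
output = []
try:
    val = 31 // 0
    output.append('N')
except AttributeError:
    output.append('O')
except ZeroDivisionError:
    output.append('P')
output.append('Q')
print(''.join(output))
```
PQ

ZeroDivisionError is caught by its specific handler, not AttributeError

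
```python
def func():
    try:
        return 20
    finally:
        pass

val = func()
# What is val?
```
20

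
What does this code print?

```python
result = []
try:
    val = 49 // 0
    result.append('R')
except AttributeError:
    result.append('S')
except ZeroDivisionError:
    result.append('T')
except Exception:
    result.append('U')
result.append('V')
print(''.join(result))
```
TV

ZeroDivisionError matches before generic Exception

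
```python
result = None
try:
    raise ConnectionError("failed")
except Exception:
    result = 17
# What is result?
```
17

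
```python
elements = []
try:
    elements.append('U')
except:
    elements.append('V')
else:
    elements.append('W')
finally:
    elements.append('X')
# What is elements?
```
['U', 'W', 'X']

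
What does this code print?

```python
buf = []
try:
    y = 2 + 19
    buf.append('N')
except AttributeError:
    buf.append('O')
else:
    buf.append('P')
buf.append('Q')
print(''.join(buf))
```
NPQ

else block runs when no exception occurs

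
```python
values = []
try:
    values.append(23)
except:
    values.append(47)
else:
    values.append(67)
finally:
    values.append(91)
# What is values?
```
[23, 67, 91]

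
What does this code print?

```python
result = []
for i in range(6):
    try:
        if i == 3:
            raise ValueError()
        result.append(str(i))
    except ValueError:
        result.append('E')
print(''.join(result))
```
012E45

Exception on i=3 caught, loop continues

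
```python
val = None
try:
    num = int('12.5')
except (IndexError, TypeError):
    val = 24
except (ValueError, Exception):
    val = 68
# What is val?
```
68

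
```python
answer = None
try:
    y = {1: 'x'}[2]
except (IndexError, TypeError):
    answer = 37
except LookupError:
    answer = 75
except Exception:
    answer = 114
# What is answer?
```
75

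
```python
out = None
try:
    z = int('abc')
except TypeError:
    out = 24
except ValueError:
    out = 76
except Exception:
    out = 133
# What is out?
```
76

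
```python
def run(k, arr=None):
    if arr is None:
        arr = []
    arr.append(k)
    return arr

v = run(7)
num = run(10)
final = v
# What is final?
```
[7]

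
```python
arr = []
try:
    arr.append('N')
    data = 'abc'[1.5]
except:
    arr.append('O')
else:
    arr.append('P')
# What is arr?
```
['N', 'O']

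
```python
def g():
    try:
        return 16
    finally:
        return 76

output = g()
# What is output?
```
76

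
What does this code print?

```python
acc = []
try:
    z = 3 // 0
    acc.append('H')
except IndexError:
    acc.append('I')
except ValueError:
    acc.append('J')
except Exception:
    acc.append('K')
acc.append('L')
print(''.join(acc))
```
KL

ZeroDivisionError not specifically caught, falls to Exception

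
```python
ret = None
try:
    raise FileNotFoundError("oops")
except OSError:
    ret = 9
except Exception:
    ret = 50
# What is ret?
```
9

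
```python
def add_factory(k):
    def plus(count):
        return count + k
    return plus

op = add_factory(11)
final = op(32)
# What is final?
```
43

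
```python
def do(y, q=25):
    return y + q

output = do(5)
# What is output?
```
30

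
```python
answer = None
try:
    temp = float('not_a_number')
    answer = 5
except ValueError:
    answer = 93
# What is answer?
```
93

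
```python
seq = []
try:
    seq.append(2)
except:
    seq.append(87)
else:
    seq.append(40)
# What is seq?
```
[2, 40]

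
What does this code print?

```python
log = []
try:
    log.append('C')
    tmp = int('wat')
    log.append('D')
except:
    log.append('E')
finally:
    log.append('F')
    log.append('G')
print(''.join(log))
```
CEFG

Code before exception runs, then except, then all of finally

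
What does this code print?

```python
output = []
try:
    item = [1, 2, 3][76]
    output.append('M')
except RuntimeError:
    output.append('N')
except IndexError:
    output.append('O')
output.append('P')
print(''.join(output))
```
OP

IndexError is caught by its specific handler, not RuntimeError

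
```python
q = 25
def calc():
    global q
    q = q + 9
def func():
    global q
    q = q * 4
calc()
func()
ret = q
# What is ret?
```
136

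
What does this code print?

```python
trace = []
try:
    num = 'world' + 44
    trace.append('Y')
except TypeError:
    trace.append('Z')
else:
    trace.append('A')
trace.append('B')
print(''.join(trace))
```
ZB

else block skipped when exception is caught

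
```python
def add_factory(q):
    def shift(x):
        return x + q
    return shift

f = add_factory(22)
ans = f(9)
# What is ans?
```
31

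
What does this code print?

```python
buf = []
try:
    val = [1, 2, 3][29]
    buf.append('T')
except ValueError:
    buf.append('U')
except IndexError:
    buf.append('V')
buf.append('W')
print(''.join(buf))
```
VW

IndexError is caught by its specific handler, not ValueError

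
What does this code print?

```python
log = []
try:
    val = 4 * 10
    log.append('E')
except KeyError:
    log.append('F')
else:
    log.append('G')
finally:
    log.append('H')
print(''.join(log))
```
EGH

else runs before finally when no exception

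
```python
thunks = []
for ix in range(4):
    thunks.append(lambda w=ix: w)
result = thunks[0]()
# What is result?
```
0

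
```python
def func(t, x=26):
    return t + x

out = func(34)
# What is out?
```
60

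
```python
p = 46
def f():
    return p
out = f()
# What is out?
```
46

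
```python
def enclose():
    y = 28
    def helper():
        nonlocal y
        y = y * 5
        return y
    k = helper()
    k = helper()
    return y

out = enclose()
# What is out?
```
700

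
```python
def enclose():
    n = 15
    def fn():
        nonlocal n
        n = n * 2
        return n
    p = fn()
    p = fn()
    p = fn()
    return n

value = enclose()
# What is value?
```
120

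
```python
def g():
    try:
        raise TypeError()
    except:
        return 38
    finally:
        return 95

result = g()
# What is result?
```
95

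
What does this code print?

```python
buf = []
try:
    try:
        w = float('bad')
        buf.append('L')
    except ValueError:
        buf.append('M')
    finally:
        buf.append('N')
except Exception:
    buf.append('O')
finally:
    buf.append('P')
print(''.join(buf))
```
MNP

Both finally blocks run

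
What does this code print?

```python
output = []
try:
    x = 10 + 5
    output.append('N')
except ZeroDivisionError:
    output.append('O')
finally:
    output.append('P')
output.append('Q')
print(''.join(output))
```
NPQ

finally runs after normal execution too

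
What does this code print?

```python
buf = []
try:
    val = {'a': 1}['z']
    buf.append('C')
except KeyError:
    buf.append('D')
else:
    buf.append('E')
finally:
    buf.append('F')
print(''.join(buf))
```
DF

Exception: except runs, else skipped, finally runs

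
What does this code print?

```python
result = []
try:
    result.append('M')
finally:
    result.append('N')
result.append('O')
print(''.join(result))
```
MNO

try/finally without except, no exception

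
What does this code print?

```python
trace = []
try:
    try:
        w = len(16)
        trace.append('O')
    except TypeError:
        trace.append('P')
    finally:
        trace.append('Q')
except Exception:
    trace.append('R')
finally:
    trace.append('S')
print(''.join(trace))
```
PQS

Both finally blocks run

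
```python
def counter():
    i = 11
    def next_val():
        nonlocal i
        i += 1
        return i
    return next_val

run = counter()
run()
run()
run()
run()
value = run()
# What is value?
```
16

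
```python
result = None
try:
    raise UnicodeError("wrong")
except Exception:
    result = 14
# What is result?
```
14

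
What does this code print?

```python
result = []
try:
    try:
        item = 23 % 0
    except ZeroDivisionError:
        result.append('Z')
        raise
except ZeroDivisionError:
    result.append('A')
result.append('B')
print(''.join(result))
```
ZAB

raise without argument re-raises current exception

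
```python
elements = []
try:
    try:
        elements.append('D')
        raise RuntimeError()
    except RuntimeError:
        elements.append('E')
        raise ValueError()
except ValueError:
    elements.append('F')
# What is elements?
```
['D', 'E', 'F']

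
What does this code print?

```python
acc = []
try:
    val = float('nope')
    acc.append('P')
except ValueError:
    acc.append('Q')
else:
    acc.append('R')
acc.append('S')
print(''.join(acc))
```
QS

else block skipped when exception is caught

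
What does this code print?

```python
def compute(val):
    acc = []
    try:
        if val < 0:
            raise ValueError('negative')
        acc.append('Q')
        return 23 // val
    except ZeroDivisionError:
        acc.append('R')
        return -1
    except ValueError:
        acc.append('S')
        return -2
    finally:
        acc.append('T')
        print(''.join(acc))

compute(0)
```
QRT

val=0 causes ZeroDivisionError, caught, finally prints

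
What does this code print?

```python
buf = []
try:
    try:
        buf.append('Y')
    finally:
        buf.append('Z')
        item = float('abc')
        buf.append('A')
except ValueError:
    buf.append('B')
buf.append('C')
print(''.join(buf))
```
YZBC

Exception in inner finally caught by outer except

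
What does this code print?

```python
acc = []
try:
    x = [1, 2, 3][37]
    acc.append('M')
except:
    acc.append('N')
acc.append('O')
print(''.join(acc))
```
NO

Exception raised in try, caught by bare except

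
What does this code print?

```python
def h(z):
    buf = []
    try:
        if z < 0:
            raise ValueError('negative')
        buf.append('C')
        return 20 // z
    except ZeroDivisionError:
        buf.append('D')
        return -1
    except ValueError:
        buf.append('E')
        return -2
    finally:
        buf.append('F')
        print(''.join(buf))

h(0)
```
CDF

z=0 causes ZeroDivisionError, caught, finally prints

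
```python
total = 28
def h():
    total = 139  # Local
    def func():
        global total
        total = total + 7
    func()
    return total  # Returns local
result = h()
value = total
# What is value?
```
35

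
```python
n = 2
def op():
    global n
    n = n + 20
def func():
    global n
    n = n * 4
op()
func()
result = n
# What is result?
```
88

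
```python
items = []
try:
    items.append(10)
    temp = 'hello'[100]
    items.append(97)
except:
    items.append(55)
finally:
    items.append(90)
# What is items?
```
[10, 55, 90]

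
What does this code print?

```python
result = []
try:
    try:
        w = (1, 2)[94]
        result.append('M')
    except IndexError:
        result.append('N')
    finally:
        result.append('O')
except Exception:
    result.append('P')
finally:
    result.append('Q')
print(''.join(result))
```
NOQ

Both finally blocks run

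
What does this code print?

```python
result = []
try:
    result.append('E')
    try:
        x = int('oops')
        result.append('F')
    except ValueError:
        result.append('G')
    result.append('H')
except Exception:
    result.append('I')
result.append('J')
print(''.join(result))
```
EGHJ

Inner exception caught by inner handler, outer continues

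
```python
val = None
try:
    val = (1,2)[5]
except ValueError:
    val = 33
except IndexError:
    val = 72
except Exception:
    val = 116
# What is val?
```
72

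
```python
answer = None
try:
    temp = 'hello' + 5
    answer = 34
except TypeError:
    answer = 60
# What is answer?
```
60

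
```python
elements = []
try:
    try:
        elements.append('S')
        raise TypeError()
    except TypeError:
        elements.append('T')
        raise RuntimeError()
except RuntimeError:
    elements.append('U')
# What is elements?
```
['S', 'T', 'U']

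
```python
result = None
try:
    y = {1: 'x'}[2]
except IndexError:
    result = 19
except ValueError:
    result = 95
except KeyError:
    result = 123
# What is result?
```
123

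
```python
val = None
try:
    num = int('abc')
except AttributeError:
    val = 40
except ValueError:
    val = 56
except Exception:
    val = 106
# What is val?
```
56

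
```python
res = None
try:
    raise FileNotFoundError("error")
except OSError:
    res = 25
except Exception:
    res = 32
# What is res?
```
25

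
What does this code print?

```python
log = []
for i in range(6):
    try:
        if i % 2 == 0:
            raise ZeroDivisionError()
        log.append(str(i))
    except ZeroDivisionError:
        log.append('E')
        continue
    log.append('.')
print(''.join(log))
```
E1.E3.E5.

continue in except skips rest of loop body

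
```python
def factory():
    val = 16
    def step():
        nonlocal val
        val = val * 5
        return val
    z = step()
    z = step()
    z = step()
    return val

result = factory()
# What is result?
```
2000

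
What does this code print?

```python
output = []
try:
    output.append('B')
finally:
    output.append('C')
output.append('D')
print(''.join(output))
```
BCD

try/finally without except, no exception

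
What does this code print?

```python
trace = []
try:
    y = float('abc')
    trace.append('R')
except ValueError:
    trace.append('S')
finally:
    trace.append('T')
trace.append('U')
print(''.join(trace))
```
STU

finally always runs, even after exception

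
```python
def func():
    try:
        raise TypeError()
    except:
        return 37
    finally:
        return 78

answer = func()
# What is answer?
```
78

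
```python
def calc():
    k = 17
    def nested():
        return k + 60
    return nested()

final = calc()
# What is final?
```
77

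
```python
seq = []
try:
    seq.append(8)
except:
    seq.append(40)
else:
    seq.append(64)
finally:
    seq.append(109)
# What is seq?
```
[8, 64, 109]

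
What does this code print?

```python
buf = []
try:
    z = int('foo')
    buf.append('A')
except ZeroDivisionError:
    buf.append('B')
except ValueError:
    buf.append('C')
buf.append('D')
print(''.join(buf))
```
CD

ValueError is caught by its specific handler, not ZeroDivisionError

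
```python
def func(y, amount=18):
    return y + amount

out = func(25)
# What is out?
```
43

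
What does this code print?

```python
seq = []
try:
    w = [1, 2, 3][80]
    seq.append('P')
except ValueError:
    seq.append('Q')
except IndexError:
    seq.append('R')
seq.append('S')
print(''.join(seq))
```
RS

IndexError is caught by its specific handler, not ValueError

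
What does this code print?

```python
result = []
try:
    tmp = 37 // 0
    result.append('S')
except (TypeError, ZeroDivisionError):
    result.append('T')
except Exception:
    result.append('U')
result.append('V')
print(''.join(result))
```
TV

ZeroDivisionError matches tuple containing it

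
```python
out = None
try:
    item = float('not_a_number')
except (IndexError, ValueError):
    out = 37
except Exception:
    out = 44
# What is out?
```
37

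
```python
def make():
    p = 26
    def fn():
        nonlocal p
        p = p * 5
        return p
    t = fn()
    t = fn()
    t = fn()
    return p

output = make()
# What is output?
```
3250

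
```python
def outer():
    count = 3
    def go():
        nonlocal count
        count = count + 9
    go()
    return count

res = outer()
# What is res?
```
12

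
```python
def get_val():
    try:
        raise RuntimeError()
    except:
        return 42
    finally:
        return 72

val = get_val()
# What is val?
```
72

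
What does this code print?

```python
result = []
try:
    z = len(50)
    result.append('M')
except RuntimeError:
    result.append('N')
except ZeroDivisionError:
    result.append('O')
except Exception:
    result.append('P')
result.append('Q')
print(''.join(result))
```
PQ

TypeError not specifically caught, falls to Exception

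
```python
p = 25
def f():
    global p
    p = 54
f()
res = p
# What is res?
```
54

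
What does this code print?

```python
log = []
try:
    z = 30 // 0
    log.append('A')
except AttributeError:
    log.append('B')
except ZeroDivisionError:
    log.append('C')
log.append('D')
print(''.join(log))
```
CD

ZeroDivisionError is caught by its specific handler, not AttributeError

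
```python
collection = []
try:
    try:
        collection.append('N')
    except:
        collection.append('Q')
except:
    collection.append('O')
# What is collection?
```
['N']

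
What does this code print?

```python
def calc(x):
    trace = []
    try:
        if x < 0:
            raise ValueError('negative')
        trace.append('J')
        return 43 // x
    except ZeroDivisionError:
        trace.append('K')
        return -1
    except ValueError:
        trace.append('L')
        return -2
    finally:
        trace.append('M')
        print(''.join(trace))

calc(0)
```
JKM

x=0 causes ZeroDivisionError, caught, finally prints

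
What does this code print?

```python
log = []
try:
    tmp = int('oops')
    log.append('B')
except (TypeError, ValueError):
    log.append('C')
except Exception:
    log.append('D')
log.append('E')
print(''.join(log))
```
CE

ValueError matches tuple containing it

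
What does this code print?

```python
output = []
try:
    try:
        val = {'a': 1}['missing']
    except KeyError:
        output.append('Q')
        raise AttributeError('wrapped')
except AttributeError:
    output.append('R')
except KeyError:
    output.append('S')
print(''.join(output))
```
QR

New AttributeError raised, caught by outer AttributeError handler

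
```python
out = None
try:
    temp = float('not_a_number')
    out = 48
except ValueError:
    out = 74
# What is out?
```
74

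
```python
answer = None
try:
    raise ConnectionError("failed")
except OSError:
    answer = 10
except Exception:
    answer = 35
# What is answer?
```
10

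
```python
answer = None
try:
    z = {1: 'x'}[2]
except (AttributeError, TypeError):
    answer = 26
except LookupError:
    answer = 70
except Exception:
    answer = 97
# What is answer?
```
70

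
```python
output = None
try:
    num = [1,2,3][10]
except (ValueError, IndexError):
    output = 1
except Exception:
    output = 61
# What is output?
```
1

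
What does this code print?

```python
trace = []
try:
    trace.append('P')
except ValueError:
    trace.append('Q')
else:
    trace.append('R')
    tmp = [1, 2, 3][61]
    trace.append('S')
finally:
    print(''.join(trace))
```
PR

Try succeeds, else appends 'R', IndexError in else is uncaught, finally prints before exception propagates ('S' never appended)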